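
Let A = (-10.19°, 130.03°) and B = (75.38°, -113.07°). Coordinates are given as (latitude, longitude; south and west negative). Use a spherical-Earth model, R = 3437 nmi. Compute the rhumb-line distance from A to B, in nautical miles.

Δψ = ln[tan(π/4+φ₂/2)/tan(π/4+φ₁/2)] = +2.2323;  Δφ = +1.4935 rad,  Δλ = +2.0403 rad
q = Δφ/Δψ = 0.6690
d = R·√(Δφ² + q²Δλ²) = 3437·2.02329 = 6954 nmi

6954 nmi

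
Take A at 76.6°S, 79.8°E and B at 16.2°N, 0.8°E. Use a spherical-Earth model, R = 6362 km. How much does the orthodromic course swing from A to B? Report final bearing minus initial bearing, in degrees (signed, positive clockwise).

+62.0°

At departure: θ₁ = atan2(sin Δλ cos φ₂, cos φ₁ sin φ₂ − sin φ₁ cos φ₂ cos Δλ) = 284.45°
At arrival: θ₂ = atan2(sin Δλ cos φ₁, −cos φ₂ sin φ₁ + sin φ₂ cos φ₁ cos Δλ) = 346.49°
Δθ = θ₂ − θ₁ = +62.0°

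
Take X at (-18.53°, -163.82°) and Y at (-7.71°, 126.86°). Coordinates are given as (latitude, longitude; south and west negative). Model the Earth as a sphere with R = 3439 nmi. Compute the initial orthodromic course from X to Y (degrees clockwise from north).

269.0°

θ = atan2( sin Δλ·cos φ₂ ,  cos φ₁ sin φ₂ − sin φ₁ cos φ₂ cos Δλ )
  = atan2(-0.9271, -0.0160) = 269.01°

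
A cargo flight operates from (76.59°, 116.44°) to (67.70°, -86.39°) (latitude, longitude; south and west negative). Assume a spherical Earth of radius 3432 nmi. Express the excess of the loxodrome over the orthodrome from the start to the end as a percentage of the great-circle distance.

Great circle: σ = 0.6113 rad → d_gc = Rσ = 2098.1 nmi
Rhumb: Δφ = -0.1552, Δλ = +2.7431, Δψ = -0.5167, q = Δφ/Δψ = 0.3003 → d_rh = R√(Δφ²+q²Δλ²) = 2876.5 nmi
Excess = (2876.5 − 2098.1) / 2098.1 = 778.4 / 2098.1 = 37.10% ≈ 37.1%

37.1%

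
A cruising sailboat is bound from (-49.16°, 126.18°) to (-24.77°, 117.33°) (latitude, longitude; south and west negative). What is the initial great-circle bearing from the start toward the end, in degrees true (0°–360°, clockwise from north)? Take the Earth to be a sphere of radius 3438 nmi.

N = sin Δλ·cos φ₂ = -0.1397;  D = cos φ₁ sin φ₂ − sin φ₁ cos φ₂ cos Δλ = +0.4048
initial course = atan2(N, D) = 340.96°

341.0°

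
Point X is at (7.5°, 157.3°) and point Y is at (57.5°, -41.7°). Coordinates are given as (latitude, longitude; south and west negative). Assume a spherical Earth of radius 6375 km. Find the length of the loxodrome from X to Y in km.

Δψ = ln[tan(π/4+φ₂/2)/tan(π/4+φ₁/2)] = +1.1015;  Δφ = +0.8727 rad,  Δλ = +2.8100 rad
q = Δφ/Δψ = 0.7922
d = R·√(Δφ² + q²Δλ²) = 6375·2.39108 = 15243 km

15243 km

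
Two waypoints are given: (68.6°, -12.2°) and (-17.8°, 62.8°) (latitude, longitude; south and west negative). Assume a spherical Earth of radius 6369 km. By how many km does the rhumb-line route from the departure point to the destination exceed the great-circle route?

257 km

Great circle: cos σ = sin φ₁ sin φ₂ + cos φ₁ cos φ₂ cos Δλ,  σ = 1.7668 rad → d_gc = 11252.4 km
Rhumb line: Δψ = -1.9821, q = Δφ/Δψ = 0.7608, d_rh = R√(Δφ²+q²Δλ²) = 11509.7 km
Excess = 11509.7 − 11252.4 = 257.3 ≈ 257 km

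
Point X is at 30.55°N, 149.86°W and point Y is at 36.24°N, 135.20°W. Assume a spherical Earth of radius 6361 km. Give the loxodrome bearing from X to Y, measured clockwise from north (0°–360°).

Δψ = ln[tan(π/4+φ₂/2)/tan(π/4+φ₁/2)] = +0.1190
Δλ = +0.2559 rad (taken the short way round)
course = atan2(Δλ, Δψ) = 65.05°

65.1°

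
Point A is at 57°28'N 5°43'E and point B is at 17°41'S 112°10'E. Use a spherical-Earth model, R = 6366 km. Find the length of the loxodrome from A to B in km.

Rhumb course C = atan2(Δλ, Δψ) with Δψ = ln[tan(π/4+φ₂/2)/tan(π/4+φ₁/2)] = -1.5454, Δλ = +1.8579 → C = 129.75°
d = R·|Δφ| / |cos C| = 6366·1.31161 / 0.63948 = 13057 km

13057 km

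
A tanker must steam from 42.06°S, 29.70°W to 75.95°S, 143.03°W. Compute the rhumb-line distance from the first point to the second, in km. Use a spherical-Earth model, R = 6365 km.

6918 km

Rhumb course C = atan2(Δλ, Δψ) with Δψ = ln[tan(π/4+φ₂/2)/tan(π/4+φ₁/2)] = -1.2831, Δλ = -1.9780 → C = 237.03°
d = R·|Δφ| / |cos C| = 6365·0.59149 / 0.54423 = 6918 km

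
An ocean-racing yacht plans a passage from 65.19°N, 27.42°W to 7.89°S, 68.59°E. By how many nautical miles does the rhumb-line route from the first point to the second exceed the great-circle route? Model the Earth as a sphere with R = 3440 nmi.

264 nmi

Great circle: cos σ = sin φ₁ sin φ₂ + cos φ₁ cos φ₂ cos Δλ,  σ = 1.7397 rad → d_gc = 5984.6 nmi
Rhumb line: Δψ = -1.6525, q = Δφ/Δψ = 0.7719, d_rh = R√(Δφ²+q²Δλ²) = 6248.9 nmi
Excess = 6248.9 − 5984.6 = 264.3 ≈ 264 nmi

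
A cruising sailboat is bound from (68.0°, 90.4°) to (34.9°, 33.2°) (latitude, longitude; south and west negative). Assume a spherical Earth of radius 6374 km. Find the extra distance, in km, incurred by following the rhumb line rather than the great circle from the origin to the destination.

140 km

Great circle: cos σ = sin φ₁ sin φ₂ + cos φ₁ cos φ₂ cos Δλ,  σ = 0.7997 rad → d_gc = 5097.3 km
Rhumb line: Δψ = -0.9872, q = Δφ/Δψ = 0.5852, d_rh = R√(Δφ²+q²Δλ²) = 5236.9 km
Excess = 5236.9 − 5097.3 = 139.6 ≈ 140 km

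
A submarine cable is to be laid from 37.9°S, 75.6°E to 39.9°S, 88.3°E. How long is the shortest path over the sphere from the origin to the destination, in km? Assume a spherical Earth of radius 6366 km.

Haversine: a = sin²(Δφ/2)+cos φ₁ cos φ₂ sin²(Δλ/2) = 0.00771;  σ = 2·atan2(√a,√(1−a))
σ = 10.075° → d = Rσ = 6366·0.17584 = 1119 km

1119 km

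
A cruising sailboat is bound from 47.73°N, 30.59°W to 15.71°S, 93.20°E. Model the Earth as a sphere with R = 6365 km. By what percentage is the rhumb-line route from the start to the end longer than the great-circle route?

Great circle: σ = 2.1658 rad → d_gc = Rσ = 13785.0 km
Rhumb: Δφ = -1.1072, Δλ = +2.1605, Δψ = -1.2281, q = Δφ/Δψ = 0.9016 → d_rh = R√(Δφ²+q²Δλ²) = 14261.2 km
Excess = (14261.2 − 13785.0) / 13785.0 = 476.2 / 13785.0 = 3.454% ≈ 3.5%

3.5%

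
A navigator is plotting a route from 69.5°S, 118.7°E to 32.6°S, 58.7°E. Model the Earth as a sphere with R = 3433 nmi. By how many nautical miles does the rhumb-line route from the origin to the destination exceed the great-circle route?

89 nmi

Great circle: cos σ = sin φ₁ sin φ₂ + cos φ₁ cos φ₂ cos Δλ,  σ = 0.8604 rad → d_gc = 2953.6 nmi
Rhumb line: Δψ = +1.1078, q = Δφ/Δψ = 0.5814, d_rh = R√(Δφ²+q²Δλ²) = 3042.5 nmi
Excess = 3042.5 − 2953.6 = 88.9 ≈ 89 nmi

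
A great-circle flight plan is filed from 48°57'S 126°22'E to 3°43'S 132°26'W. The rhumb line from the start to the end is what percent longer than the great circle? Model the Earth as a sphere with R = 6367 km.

Great circle: σ = 1.6493 rad → d_gc = Rσ = 10501.0 km
Rhumb: Δφ = +0.7895, Δλ = +1.7663, Δψ = +0.9176, q = Δφ/Δψ = 0.8604 → d_rh = R√(Δφ²+q²Δλ²) = 10903.7 km
Excess = (10903.7 − 10501.0) / 10501.0 = 402.7 / 10501.0 = 3.83% ≈ 3.8%

3.8%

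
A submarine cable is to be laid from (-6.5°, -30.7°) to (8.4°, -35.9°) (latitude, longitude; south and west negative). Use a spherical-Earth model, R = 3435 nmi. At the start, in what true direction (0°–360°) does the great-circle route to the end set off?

N = sin Δλ·cos φ₂ = -0.0897;  D = cos φ₁ sin φ₂ − sin φ₁ cos φ₂ cos Δλ = +0.2567
initial course = atan2(N, D) = 340.74°

340.7°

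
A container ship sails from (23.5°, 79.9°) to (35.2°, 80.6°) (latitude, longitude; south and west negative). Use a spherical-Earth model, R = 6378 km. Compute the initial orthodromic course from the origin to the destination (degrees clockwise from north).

2.8°

θ = atan2( sin Δλ·cos φ₂ ,  cos φ₁ sin φ₂ − sin φ₁ cos φ₂ cos Δλ )
  = atan2(+0.0100, +0.2028) = 2.82°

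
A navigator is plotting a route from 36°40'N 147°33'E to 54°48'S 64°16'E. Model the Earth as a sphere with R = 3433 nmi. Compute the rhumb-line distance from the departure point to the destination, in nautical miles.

6989 nmi

Δψ = ln[tan(π/4+φ₂/2)/tan(π/4+φ₁/2)] = -1.8369;  Δφ = -1.5964 rad,  Δλ = -1.4536 rad
q = Δφ/Δψ = 0.8691
d = R·√(Δφ² + q²Δλ²) = 3433·2.03576 = 6989 nmi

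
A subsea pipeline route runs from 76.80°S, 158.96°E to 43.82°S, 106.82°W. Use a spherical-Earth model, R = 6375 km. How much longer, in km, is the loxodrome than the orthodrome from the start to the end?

Great circle: cos σ = sin φ₁ sin φ₂ + cos φ₁ cos φ₂ cos Δλ,  σ = 0.8473 rad → d_gc = 5401.8 km
Rhumb line: Δψ = +1.3042, q = Δφ/Δψ = 0.4414, d_rh = R√(Δφ²+q²Δλ²) = 5905.4 km
Excess = 5905.4 − 5401.8 = 503.6 ≈ 504 km

504 km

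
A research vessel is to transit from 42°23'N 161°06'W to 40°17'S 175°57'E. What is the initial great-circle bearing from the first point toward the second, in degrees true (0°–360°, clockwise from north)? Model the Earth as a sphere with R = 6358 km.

197.4°

N = sin Δλ·cos φ₂ = -0.2975;  D = cos φ₁ sin φ₂ − sin φ₁ cos φ₂ cos Δλ = -0.9511
initial course = atan2(N, D) = 197.37°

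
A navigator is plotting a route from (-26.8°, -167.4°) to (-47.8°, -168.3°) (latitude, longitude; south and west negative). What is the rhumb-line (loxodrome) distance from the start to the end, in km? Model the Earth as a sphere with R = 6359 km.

2332 km

Rhumb course C = atan2(Δλ, Δψ) with Δψ = ln[tan(π/4+φ₂/2)/tan(π/4+φ₁/2)] = -0.4665, Δλ = -0.0157 → C = 181.93°
d = R·|Δφ| / |cos C| = 6359·0.36652 / 0.99943 = 2332 km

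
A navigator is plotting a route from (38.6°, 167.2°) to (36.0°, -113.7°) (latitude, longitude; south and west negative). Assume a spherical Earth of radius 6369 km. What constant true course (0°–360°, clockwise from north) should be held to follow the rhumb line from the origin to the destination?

Meridional parts: M(φ₁)=+0.7313, M(φ₂)=+0.6743 → ΔM = -0.0571;  Δλ = +1.3806 rad
tan C = Δλ / ΔM = -24.1963 → C = 92.37°

92.4°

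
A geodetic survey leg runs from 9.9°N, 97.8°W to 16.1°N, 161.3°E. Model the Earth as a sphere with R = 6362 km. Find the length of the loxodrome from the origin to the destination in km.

Rhumb course C = atan2(Δλ, Δψ) with Δψ = ln[tan(π/4+φ₂/2)/tan(π/4+φ₁/2)] = +0.1111, Δλ = -1.7610 → C = 273.61°
d = R·|Δφ| / |cos C| = 6362·0.10821 / 0.06297 = 10932 km

10932 km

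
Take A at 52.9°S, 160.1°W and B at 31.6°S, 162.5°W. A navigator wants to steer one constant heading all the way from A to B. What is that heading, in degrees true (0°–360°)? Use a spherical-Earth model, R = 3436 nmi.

Meridional parts: M(φ₁)=-1.0919, M(φ₂)=-0.5818 → ΔM = +0.5101;  Δλ = -0.0419 rad
tan C = Δλ / ΔM = -0.0821 → C = 355.31°

355.3°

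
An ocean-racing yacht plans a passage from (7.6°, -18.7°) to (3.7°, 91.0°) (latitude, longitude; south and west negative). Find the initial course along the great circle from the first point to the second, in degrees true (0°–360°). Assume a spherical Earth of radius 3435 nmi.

83.4°

θ = atan2( sin Δλ·cos φ₂ ,  cos φ₁ sin φ₂ − sin φ₁ cos φ₂ cos Δλ )
  = atan2(+0.9395, +0.1085) = 83.42°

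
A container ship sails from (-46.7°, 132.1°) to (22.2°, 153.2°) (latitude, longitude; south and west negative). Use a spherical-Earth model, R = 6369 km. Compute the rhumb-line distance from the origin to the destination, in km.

7951 km

Rhumb course C = atan2(Δλ, Δψ) with Δψ = ln[tan(π/4+φ₂/2)/tan(π/4+φ₁/2)] = +1.3215, Δλ = +0.3683 → C = 15.57°
d = R·|Δφ| / |cos C| = 6369·1.20253 / 0.96330 = 7951 km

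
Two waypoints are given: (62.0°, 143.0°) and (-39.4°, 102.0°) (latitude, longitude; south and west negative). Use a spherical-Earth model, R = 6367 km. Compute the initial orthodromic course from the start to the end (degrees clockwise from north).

211.9°

θ = atan2( sin Δλ·cos φ₂ ,  cos φ₁ sin φ₂ − sin φ₁ cos φ₂ cos Δλ )
  = atan2(-0.5070, -0.8129) = 211.95°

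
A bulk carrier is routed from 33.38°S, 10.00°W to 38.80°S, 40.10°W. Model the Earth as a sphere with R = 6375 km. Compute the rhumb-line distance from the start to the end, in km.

Rhumb course C = atan2(Δλ, Δψ) with Δψ = ln[tan(π/4+φ₂/2)/tan(π/4+φ₁/2)] = -0.1172, Δλ = -0.5253 → C = 257.43°
d = R·|Δφ| / |cos C| = 6375·0.09460 / 0.21765 = 2771 km

2771 km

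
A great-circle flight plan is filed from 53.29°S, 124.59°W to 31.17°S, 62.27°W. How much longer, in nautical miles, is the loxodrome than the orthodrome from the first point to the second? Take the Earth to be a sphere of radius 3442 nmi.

Great circle: cos σ = sin φ₁ sin φ₂ + cos φ₁ cos φ₂ cos Δλ,  σ = 0.8599 rad → d_gc = 2959.7 nmi
Rhumb line: Δψ = +0.5302, q = Δφ/Δψ = 0.7281, d_rh = R√(Δφ²+q²Δλ²) = 3032.5 nmi
Excess = 3032.5 − 2959.7 = 72.8 ≈ 73 nmi

73 nmi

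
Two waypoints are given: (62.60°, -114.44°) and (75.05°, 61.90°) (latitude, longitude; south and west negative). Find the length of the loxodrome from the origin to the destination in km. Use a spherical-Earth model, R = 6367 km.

Rhumb course C = atan2(Δλ, Δψ) with Δψ = ln[tan(π/4+φ₂/2)/tan(π/4+φ₁/2)] = +0.6195, Δλ = +3.0777 → C = 78.62°
d = R·|Δφ| / |cos C| = 6367·0.21729 / 0.19731 = 7012 km

7012 km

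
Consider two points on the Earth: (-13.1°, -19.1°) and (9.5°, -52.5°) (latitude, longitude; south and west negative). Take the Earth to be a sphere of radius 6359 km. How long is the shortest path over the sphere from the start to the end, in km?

Haversine: a = sin²(Δφ/2)+cos φ₁ cos φ₂ sin²(Δλ/2) = 0.11772;  σ = 2·atan2(√a,√(1−a))
σ = 40.132° → d = Rσ = 6359·0.70043 = 4454 km

4454 km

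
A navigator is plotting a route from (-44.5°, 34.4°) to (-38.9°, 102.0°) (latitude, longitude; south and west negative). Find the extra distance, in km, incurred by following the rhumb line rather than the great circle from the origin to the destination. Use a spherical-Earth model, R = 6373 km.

Great circle: cos σ = sin φ₁ sin φ₂ + cos φ₁ cos φ₂ cos Δλ,  σ = 0.8610 rad → d_gc = 5487.2 km
Rhumb line: Δψ = +0.1310, q = Δφ/Δψ = 0.7459, d_rh = R√(Δφ²+q²Δλ²) = 5642.8 km
Excess = 5642.8 − 5487.2 = 155.6 ≈ 156 km

156 km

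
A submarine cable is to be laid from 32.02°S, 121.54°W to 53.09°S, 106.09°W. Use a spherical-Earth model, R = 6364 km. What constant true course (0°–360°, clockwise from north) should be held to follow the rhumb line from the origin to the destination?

Δψ = ln[tan(π/4+φ₂/2)/tan(π/4+φ₁/2)] = -0.5070
Δλ = +0.2697 rad (taken the short way round)
course = atan2(Δλ, Δψ) = 151.99°

152.0°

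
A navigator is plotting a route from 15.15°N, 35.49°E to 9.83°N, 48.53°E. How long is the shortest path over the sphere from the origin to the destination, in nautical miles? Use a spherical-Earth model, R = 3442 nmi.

829 nmi

Haversine: a = sin²(Δφ/2)+cos φ₁ cos φ₂ sin²(Δλ/2) = 0.01442;  σ = 2·atan2(√a,√(1−a))
σ = 13.792° → d = Rσ = 3442·0.24072 = 829 nmi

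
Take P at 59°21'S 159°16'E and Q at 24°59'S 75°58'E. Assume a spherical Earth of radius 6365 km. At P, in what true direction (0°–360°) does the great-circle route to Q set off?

262.1°

θ = atan2( sin Δλ·cos φ₂ ,  cos φ₁ sin φ₂ − sin φ₁ cos φ₂ cos Δλ )
  = atan2(-0.9002, -0.1243) = 262.14°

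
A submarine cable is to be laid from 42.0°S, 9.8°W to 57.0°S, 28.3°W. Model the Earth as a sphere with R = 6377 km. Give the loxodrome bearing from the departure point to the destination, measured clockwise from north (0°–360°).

218.4°

Δψ = ln[tan(π/4+φ₂/2)/tan(π/4+φ₁/2)] = -0.4075
Δλ = -0.3229 rad (taken the short way round)
course = atan2(Δλ, Δψ) = 218.39°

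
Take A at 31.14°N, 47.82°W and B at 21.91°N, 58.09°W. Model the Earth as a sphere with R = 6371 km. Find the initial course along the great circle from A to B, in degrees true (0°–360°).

227.3°

N = sin Δλ·cos φ₂ = -0.1654;  D = cos φ₁ sin φ₂ − sin φ₁ cos φ₂ cos Δλ = -0.1527
initial course = atan2(N, D) = 227.29°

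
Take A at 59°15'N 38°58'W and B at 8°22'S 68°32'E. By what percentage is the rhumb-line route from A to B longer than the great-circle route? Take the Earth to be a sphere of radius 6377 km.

4.8%

Great circle: σ = 1.8516 rad → d_gc = Rσ = 11807.9 km
Rhumb: Δφ = -1.1801, Δλ = +1.8762, Δψ = -1.4376, q = Δφ/Δψ = 0.8209 → d_rh = R√(Δφ²+q²Δλ²) = 12373.5 km
Excess = (12373.5 − 11807.9) / 11807.9 = 565.6 / 11807.9 = 4.79% ≈ 4.8%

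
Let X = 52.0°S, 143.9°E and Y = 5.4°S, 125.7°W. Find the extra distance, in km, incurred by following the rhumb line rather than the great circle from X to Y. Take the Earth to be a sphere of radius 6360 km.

Great circle: cos σ = sin φ₁ sin φ₂ + cos φ₁ cos φ₂ cos Δλ,  σ = 1.5009 rad → d_gc = 9545.5 km
Rhumb line: Δψ = +0.9718, q = Δφ/Δψ = 0.8369, d_rh = R√(Δφ²+q²Δλ²) = 9863.7 km
Excess = 9863.7 − 9545.5 = 318.2 ≈ 318 km

318 km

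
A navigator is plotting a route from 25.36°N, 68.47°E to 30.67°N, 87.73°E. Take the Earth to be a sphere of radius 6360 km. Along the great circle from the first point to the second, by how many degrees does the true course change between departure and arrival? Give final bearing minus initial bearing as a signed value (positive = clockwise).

Initial bearing θ₁ = atan2(sin Δλ cos φ₂, cos φ₁ sin φ₂ − sin φ₁ cos φ₂ cos Δλ) = 68.25°
Final bearing θ₂ = (initial bearing from the destination back to the start) + 180° = 77.38°
Δθ = θ₂ − θ₁ = +9.1°

+9.1°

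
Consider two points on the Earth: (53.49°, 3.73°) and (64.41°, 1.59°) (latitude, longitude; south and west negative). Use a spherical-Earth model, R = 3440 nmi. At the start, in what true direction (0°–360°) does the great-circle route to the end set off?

355.1°

N = sin Δλ·cos φ₂ = -0.0161;  D = cos φ₁ sin φ₂ − sin φ₁ cos φ₂ cos Δλ = +0.1897
initial course = atan2(N, D) = 355.14°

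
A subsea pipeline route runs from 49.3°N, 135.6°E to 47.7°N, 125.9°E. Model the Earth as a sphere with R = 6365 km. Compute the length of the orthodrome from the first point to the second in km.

cos σ = sin φ₁ sin φ₂ + cos φ₁ cos φ₂ cos Δλ
      = sin(49.30°)sin(47.70°) + cos(49.30°)cos(47.70°)cos(-9.70°) = 0.9933
σ = 6.618° → d = Rσ = 6365·0.11551 = 735 km

735 km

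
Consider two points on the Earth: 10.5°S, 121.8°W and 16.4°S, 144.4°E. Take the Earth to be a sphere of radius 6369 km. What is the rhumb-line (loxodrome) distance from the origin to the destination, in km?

10157 km

Δψ = ln[tan(π/4+φ₂/2)/tan(π/4+φ₁/2)] = -0.1059;  Δφ = -0.1030 rad,  Δλ = -1.6371 rad
q = Δφ/Δψ = 0.9721
d = R·√(Δφ² + q²Δλ²) = 6369·1.59476 = 10157 km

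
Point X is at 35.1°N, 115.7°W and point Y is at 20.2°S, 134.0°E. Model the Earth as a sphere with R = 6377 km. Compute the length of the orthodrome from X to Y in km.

Haversine: a = sin²(Δφ/2)+cos φ₁ cos φ₂ sin²(Δλ/2) = 0.73247;  σ = 2·atan2(√a,√(1−a))
σ = 117.706° → d = Rσ = 6377·2.05436 = 13101 km

13101 km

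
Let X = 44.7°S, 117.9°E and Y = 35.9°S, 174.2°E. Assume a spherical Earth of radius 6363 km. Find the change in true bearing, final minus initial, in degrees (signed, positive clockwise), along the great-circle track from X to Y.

-38.3°

Initial bearing θ₁ = atan2(sin Δλ cos φ₂, cos φ₁ sin φ₂ − sin φ₁ cos φ₂ cos Δλ) = 98.49°
Final bearing θ₂ = (initial bearing from the destination back to the start) + 180° = 60.21°
Δθ = θ₂ − θ₁ = -38.3°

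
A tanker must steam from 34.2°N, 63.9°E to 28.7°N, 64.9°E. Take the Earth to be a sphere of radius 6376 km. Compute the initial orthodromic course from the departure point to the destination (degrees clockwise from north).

N = sin Δλ·cos φ₂ = +0.0153;  D = cos φ₁ sin φ₂ − sin φ₁ cos φ₂ cos Δλ = -0.0958
initial course = atan2(N, D) = 170.92°

170.9°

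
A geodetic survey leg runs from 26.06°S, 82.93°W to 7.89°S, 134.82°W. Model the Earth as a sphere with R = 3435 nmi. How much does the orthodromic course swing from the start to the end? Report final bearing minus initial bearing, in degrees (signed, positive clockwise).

+16.4°

Initial bearing θ₁ = atan2(sin Δλ cos φ₂, cos φ₁ sin φ₂ − sin φ₁ cos φ₂ cos Δλ) = 280.56°
Final bearing θ₂ = (initial bearing from the destination back to the start) + 180° = 296.93°
Δθ = θ₂ − θ₁ = +16.4°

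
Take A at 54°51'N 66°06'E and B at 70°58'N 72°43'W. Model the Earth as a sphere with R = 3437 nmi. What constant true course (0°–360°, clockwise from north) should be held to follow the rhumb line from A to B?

Meridional parts: M(φ₁)=+1.1497, M(φ₂)=+1.7859 → ΔM = +0.6362;  Δλ = -2.4228 rad
tan C = Δλ / ΔM = -3.8080 → C = 284.71°

284.7°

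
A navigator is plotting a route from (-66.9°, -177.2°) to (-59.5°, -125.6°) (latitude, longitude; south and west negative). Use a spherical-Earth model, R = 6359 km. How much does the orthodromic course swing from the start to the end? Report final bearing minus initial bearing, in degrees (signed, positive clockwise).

Initial bearing θ₁ = atan2(sin Δλ cos φ₂, cos φ₁ sin φ₂ − sin φ₁ cos φ₂ cos Δλ) = 96.89°
Final bearing θ₂ = (initial bearing from the destination back to the start) + 180° = 50.12°
Δθ = θ₂ − θ₁ = -46.8°

-46.8°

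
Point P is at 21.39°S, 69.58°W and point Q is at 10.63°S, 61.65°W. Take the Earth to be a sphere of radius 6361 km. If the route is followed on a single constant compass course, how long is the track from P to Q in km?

Rhumb course C = atan2(Δλ, Δψ) with Δψ = ln[tan(π/4+φ₂/2)/tan(π/4+φ₁/2)] = +0.1957, Δλ = +0.1384 → C = 35.27°
d = R·|Δφ| / |cos C| = 6361·0.18780 / 0.81646 = 1463 km

1463 km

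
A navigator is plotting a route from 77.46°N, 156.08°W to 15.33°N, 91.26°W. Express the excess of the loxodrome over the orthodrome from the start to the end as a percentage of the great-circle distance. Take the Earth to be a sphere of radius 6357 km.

3.2%

Great circle: σ = 1.2163 rad → d_gc = Rσ = 7731.7 km
Rhumb: Δφ = -1.0844, Δλ = +1.1313, Δψ = -1.9376, q = Δφ/Δψ = 0.5596 → d_rh = R√(Δφ²+q²Δλ²) = 7982.3 km
Excess = (7982.3 − 7731.7) / 7731.7 = 250.6 / 7731.7 = 3.24% ≈ 3.2%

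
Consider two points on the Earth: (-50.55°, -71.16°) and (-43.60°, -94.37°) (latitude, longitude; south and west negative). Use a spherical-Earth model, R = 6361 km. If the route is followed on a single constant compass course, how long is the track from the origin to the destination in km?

1914 km

Δψ = ln[tan(π/4+φ₂/2)/tan(π/4+φ₁/2)] = +0.1785;  Δφ = +0.1213 rad,  Δλ = -0.4051 rad
q = Δφ/Δψ = 0.6797
d = R·√(Δφ² + q²Δλ²) = 6361·0.30086 = 1914 km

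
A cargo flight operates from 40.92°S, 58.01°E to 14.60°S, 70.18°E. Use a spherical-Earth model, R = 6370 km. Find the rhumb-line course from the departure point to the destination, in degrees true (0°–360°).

Meridional parts: M(φ₁)=-0.7840, M(φ₂)=-0.2576 → ΔM = +0.5264;  Δλ = +0.2124 rad
tan C = Δλ / ΔM = +0.4035 → C = 21.97°

22.0°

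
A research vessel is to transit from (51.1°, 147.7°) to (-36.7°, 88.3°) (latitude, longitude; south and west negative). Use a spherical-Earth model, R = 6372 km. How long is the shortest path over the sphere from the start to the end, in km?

cos σ = sin φ₁ sin φ₂ + cos φ₁ cos φ₂ cos Δλ
      = sin(51.10°)sin(-36.70°) + cos(51.10°)cos(-36.70°)cos(-59.40°) = -0.2088
σ = 102.052° → d = Rσ = 6372·1.78115 = 11349 km

11349 km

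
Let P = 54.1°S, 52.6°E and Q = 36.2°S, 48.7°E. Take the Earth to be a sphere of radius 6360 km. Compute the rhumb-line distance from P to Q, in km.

Δψ = ln[tan(π/4+φ₂/2)/tan(π/4+φ₁/2)] = +0.4486;  Δφ = +0.3124 rad,  Δλ = -0.0681 rad
q = Δφ/Δψ = 0.6965
d = R·√(Δφ² + q²Δλ²) = 6360·0.31599 = 2010 km

2010 km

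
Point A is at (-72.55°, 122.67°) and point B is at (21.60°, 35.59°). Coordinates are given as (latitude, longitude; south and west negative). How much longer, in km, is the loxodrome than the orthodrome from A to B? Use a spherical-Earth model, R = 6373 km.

Great circle: cos σ = sin φ₁ sin φ₂ + cos φ₁ cos φ₂ cos Δλ,  σ = 1.9145 rad → d_gc = 12201.1 km
Rhumb line: Δψ = +2.2605, q = Δφ/Δψ = 0.7269, d_rh = R√(Δφ²+q²Δλ²) = 12619.2 km
Excess = 12619.2 − 12201.1 = 418.1 ≈ 418 km

418 km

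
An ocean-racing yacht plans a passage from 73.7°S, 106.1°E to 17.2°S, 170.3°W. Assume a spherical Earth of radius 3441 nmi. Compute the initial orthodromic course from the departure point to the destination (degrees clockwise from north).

88.8°

N = sin Δλ·cos φ₂ = +0.9493;  D = cos φ₁ sin φ₂ − sin φ₁ cos φ₂ cos Δλ = +0.0192
initial course = atan2(N, D) = 88.84°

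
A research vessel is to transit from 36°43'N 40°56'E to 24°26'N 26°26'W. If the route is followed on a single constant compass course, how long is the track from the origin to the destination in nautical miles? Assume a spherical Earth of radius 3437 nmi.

Δψ = ln[tan(π/4+φ₂/2)/tan(π/4+φ₁/2)] = -0.2498;  Δφ = -0.2144 rad,  Δλ = -1.1758 rad
q = Δφ/Δψ = 0.8582
d = R·√(Δφ² + q²Δλ²) = 3437·1.03152 = 3545 nmi

3545 nmi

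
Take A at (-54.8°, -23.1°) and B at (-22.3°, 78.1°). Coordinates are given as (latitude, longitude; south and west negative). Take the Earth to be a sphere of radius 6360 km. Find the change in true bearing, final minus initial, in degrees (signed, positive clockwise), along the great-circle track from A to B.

At departure: θ₁ = atan2(sin Δλ cos φ₂, cos φ₁ sin φ₂ − sin φ₁ cos φ₂ cos Δλ) = 111.94°
At arrival: θ₂ = atan2(sin Δλ cos φ₁, −cos φ₂ sin φ₁ + sin φ₂ cos φ₁ cos Δλ) = 35.30°
Δθ = θ₂ − θ₁ = -76.6°

-76.6°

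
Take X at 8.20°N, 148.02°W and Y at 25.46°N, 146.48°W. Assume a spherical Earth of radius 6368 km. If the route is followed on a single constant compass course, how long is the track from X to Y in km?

1925 km

Δψ = ln[tan(π/4+φ₂/2)/tan(π/4+φ₁/2)] = +0.3161;  Δφ = +0.3012 rad,  Δλ = +0.0269 rad
q = Δφ/Δψ = 0.9529
d = R·√(Δφ² + q²Δλ²) = 6368·0.30233 = 1925 km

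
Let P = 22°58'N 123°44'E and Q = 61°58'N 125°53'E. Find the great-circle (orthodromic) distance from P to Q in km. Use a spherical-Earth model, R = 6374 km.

4342 km

Haversine: a = sin²(Δφ/2)+cos φ₁ cos φ₂ sin²(Δλ/2) = 0.11158;  σ = 2·atan2(√a,√(1−a))
σ = 39.028° → d = Rσ = 6374·0.68116 = 4342 km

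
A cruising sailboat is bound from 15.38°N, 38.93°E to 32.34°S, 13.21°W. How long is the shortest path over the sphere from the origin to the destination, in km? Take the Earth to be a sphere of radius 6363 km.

7665 km

cos σ = sin φ₁ sin φ₂ + cos φ₁ cos φ₂ cos Δλ
      = sin(15.38°)sin(-32.34°) + cos(15.38°)cos(-32.34°)cos(-52.14°) = 0.3581
σ = 69.017° → d = Rσ = 6363·1.20457 = 7665 km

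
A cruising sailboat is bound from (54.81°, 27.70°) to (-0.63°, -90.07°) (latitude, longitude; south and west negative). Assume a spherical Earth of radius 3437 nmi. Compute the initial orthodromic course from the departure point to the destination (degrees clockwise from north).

292.9°

N = sin Δλ·cos φ₂ = -0.8848;  D = cos φ₁ sin φ₂ − sin φ₁ cos φ₂ cos Δλ = +0.3744
initial course = atan2(N, D) = 292.94°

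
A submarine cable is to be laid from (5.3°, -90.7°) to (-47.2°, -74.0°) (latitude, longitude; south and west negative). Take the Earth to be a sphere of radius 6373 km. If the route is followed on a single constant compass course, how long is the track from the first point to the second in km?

6069 km

Rhumb course C = atan2(Δλ, Δψ) with Δψ = ln[tan(π/4+φ₂/2)/tan(π/4+φ₁/2)] = -1.0294, Δλ = +0.2915 → C = 164.19°
d = R·|Δφ| / |cos C| = 6373·0.91630 / 0.96217 = 6069 km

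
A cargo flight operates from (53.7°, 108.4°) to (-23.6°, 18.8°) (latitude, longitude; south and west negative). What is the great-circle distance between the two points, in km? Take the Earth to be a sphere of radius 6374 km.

12081 km

cos σ = sin φ₁ sin φ₂ + cos φ₁ cos φ₂ cos Δλ
      = sin(53.70°)sin(-23.60°) + cos(53.70°)cos(-23.60°)cos(-89.60°) = -0.3189
σ = 108.594° → d = Rσ = 6374·1.89533 = 12081 km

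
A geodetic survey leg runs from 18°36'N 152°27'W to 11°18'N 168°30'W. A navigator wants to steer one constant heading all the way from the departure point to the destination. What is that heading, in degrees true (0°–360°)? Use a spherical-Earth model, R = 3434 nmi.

Δψ = ln[tan(π/4+φ₂/2)/tan(π/4+φ₁/2)] = -0.1320
Δλ = -0.2801 rad (taken the short way round)
course = atan2(Δλ, Δψ) = 244.77°

244.8°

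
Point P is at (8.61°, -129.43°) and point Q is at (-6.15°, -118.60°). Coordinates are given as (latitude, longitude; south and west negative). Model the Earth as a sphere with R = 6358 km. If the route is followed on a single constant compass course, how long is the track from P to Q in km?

2029 km

Δψ = ln[tan(π/4+φ₂/2)/tan(π/4+φ₁/2)] = -0.2584;  Δφ = -0.2576 rad,  Δλ = +0.1890 rad
q = Δφ/Δψ = 0.9970
d = R·√(Δφ² + q²Δλ²) = 6358·0.31918 = 2029 km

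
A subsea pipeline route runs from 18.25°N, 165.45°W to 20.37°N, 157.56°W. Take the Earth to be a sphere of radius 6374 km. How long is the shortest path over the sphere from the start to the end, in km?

Haversine: a = sin²(Δφ/2)+cos φ₁ cos φ₂ sin²(Δλ/2) = 0.00456;  σ = 2·atan2(√a,√(1−a))
σ = 7.741° → d = Rσ = 6374·0.13510 = 861 km

861 km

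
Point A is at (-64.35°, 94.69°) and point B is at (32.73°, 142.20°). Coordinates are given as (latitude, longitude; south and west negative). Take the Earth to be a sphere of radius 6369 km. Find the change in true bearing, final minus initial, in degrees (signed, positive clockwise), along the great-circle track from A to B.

At departure: θ₁ = atan2(sin Δλ cos φ₂, cos φ₁ sin φ₂ − sin φ₁ cos φ₂ cos Δλ) = 39.73°
At arrival: θ₂ = atan2(sin Δλ cos φ₁, −cos φ₂ sin φ₁ + sin φ₂ cos φ₁ cos Δλ) = 19.20°
Δθ = θ₂ − θ₁ = -20.5°

-20.5°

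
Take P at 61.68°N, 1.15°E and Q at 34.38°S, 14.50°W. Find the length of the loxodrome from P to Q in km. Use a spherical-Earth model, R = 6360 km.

10760 km

Δψ = ln[tan(π/4+φ₂/2)/tan(π/4+φ₁/2)] = -2.0168;  Δφ = -1.6766 rad,  Δλ = -0.2731 rad
q = Δφ/Δψ = 0.8313
d = R·√(Δφ² + q²Δλ²) = 6360·1.69187 = 10760 km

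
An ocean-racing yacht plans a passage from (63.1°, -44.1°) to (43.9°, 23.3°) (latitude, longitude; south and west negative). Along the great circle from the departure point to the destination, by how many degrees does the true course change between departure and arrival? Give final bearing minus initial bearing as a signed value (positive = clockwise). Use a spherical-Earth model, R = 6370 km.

Initial bearing θ₁ = atan2(sin Δλ cos φ₂, cos φ₁ sin φ₂ − sin φ₁ cos φ₂ cos Δλ) = 84.27°
Final bearing θ₂ = (initial bearing from the destination back to the start) + 180° = 141.34°
Δθ = θ₂ − θ₁ = +57.1°

+57.1°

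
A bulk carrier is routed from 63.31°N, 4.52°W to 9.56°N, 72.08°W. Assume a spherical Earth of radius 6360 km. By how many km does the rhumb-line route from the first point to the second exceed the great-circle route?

Great circle: cos σ = sin φ₁ sin φ₂ + cos φ₁ cos φ₂ cos Δλ,  σ = 1.2478 rad → d_gc = 7935.70 km
Rhumb line: Δψ = -1.2711, q = Δφ/Δψ = 0.7380, d_rh = R√(Δφ²+q²Δλ²) = 8138.18 km
Excess = 8138.18 − 7935.70 = 202.48 ≈ 202 km

202 km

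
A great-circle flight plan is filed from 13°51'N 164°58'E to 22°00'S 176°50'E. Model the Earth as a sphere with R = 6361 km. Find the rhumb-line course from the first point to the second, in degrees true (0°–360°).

162.0°

Δψ = ln[tan(π/4+φ₂/2)/tan(π/4+φ₁/2)] = -0.6379
Δλ = +0.2071 rad (taken the short way round)
course = atan2(Δλ, Δψ) = 162.01°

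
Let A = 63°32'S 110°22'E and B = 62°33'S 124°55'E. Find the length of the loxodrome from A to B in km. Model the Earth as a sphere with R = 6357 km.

Δψ = ln[tan(π/4+φ₂/2)/tan(π/4+φ₁/2)] = +0.0379;  Δφ = +0.0172 rad,  Δλ = +0.2539 rad
q = Δφ/Δψ = 0.4533
d = R·√(Δφ² + q²Δλ²) = 6357·0.11638 = 740 km

740 km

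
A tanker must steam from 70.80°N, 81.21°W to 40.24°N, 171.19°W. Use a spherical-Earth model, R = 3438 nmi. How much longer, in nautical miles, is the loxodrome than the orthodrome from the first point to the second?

249 nmi

Great circle: cos σ = sin φ₁ sin φ₂ + cos φ₁ cos φ₂ cos Δλ,  σ = 0.9146 rad → d_gc = 3144.2 nmi
Rhumb line: Δψ = -1.0087, q = Δφ/Δψ = 0.5288, d_rh = R√(Δφ²+q²Δλ²) = 3393.2 nmi
Excess = 3393.2 − 3144.2 = 249.0 ≈ 249 nmi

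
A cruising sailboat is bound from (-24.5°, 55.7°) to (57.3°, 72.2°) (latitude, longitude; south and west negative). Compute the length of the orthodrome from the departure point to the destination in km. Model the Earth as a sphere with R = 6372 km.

cos σ = sin φ₁ sin φ₂ + cos φ₁ cos φ₂ cos Δλ
      = sin(-24.50°)sin(57.30°) + cos(-24.50°)cos(57.30°)cos(16.50°) = 0.1224
σ = 82.970° → d = Rσ = 6372·1.44810 = 9227 km

9227 km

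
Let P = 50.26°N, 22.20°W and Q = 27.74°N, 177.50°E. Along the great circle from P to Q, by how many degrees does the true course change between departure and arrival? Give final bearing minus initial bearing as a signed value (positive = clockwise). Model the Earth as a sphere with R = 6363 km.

At departure: θ₁ = atan2(sin Δλ cos φ₂, cos φ₁ sin φ₂ − sin φ₁ cos φ₂ cos Δλ) = 342.36°
At arrival: θ₂ = atan2(sin Δλ cos φ₁, −cos φ₂ sin φ₁ + sin φ₂ cos φ₁ cos Δλ) = 192.64°
Δθ = θ₂ − θ₁ = -149.7°

-149.7°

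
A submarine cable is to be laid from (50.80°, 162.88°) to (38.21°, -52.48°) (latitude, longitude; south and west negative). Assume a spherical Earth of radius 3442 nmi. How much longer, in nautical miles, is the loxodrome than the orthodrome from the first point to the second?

1056 nmi

Great circle: cos σ = sin φ₁ sin φ₂ + cos φ₁ cos φ₂ cos Δλ,  σ = 1.4964 rad → d_gc = 5150.6 nmi
Rhumb line: Δψ = -0.3099, q = Δφ/Δψ = 0.7090, d_rh = R√(Δφ²+q²Δλ²) = 6206.5 nmi
Excess = 6206.5 − 5150.6 = 1055.9 ≈ 1056 nmi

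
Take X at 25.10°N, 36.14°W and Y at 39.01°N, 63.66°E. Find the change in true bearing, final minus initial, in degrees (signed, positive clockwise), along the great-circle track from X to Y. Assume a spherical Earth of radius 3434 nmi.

At departure: θ₁ = atan2(sin Δλ cos φ₂, cos φ₁ sin φ₂ − sin φ₁ cos φ₂ cos Δλ) = 50.73°
At arrival: θ₂ = atan2(sin Δλ cos φ₁, −cos φ₂ sin φ₁ + sin φ₂ cos φ₁ cos Δλ) = 115.55°
Δθ = θ₂ − θ₁ = +64.8°

+64.8°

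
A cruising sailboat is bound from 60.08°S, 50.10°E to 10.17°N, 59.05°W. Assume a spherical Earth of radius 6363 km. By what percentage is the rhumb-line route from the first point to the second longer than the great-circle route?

4.9%

Great circle: σ = 1.8903 rad → d_gc = Rσ = 12027.9 km
Rhumb: Δφ = +1.2261, Δλ = -1.9050, Δψ = +1.4982, q = Δφ/Δψ = 0.8184 → d_rh = R√(Δφ²+q²Δλ²) = 12620.4 km
Excess = (12620.4 − 12027.9) / 12027.9 = 592.5 / 12027.9 = 4.93% ≈ 4.9%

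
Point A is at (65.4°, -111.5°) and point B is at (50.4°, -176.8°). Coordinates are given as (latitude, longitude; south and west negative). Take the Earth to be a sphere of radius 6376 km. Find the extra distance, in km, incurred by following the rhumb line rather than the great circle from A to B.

165 km

Great circle: cos σ = sin φ₁ sin φ₂ + cos φ₁ cos φ₂ cos Δλ,  σ = 0.6242 rad → d_gc = 3979.6 km
Rhumb line: Δψ = -0.5015, q = Δφ/Δψ = 0.5220, d_rh = R√(Δφ²+q²Δλ²) = 4144.4 km
Excess = 4144.4 − 3979.6 = 164.8 ≈ 165 km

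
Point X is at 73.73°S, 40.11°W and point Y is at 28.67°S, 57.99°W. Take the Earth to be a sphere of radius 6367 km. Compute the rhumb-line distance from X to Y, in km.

5126 km

Δψ = ln[tan(π/4+φ₂/2)/tan(π/4+φ₁/2)] = +1.4226;  Δφ = +0.7864 rad,  Δλ = -0.3121 rad
q = Δφ/Δψ = 0.5528
d = R·√(Δφ² + q²Δλ²) = 6367·0.80514 = 5126 km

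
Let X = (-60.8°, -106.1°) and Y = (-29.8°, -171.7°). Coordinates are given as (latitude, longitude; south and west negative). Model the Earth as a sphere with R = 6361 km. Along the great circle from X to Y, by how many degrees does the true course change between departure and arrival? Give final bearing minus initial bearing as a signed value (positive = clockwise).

+50.8°

Initial bearing θ₁ = atan2(sin Δλ cos φ₂, cos φ₁ sin φ₂ − sin φ₁ cos φ₂ cos Δλ) = 275.10°
Final bearing θ₂ = (initial bearing from the destination back to the start) + 180° = 325.95°
Δθ = θ₂ − θ₁ = +50.8°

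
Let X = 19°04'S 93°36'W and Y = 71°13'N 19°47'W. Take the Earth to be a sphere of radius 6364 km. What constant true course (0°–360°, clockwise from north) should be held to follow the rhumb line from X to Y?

Δψ = ln[tan(π/4+φ₂/2)/tan(π/4+φ₁/2)] = +2.1385
Δλ = +1.2883 rad (taken the short way round)
course = atan2(Δλ, Δψ) = 31.07°

31.1°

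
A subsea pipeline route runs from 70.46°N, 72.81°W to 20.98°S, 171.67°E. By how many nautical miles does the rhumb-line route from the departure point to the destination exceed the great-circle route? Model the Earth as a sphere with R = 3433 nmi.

Great circle: cos σ = sin φ₁ sin φ₂ + cos φ₁ cos φ₂ cos Δλ,  σ = 2.0623 rad → d_gc = 7079.9 nmi
Rhumb line: Δψ = -2.1338, q = Δφ/Δψ = 0.7479, d_rh = R√(Δφ²+q²Δλ²) = 7537.8 nmi
Excess = 7537.8 − 7079.9 = 457.9 ≈ 458 nmi

458 nmi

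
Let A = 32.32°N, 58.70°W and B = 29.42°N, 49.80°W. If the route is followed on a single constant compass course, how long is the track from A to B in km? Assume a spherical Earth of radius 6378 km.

Δψ = ln[tan(π/4+φ₂/2)/tan(π/4+φ₁/2)] = -0.0590;  Δφ = -0.0506 rad,  Δλ = +0.1553 rad
q = Δφ/Δψ = 0.8582
d = R·√(Δφ² + q²Δλ²) = 6378·0.14259 = 909 km

909 km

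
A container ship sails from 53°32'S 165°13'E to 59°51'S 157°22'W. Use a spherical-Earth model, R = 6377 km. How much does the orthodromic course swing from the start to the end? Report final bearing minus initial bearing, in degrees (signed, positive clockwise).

-31.7°

Initial bearing θ₁ = atan2(sin Δλ cos φ₂, cos φ₁ sin φ₂ − sin φ₁ cos φ₂ cos Δλ) = 122.33°
Final bearing θ₂ = (initial bearing from the destination back to the start) + 180° = 90.68°
Δθ = θ₂ − θ₁ = -31.7°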